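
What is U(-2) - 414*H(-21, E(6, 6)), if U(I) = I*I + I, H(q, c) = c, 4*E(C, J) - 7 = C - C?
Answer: -1445/2 ≈ -722.50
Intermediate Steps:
E(C, J) = 7/4 (E(C, J) = 7/4 + (C - C)/4 = 7/4 + (1/4)*0 = 7/4 + 0 = 7/4)
U(I) = I + I**2 (U(I) = I**2 + I = I + I**2)
U(-2) - 414*H(-21, E(6, 6)) = -2*(1 - 2) - 414*7/4 = -2*(-1) - 1449/2 = 2 - 1449/2 = -1445/2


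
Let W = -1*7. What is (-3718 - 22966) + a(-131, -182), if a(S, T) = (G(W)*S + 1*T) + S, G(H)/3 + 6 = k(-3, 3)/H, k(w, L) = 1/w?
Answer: -172604/7 ≈ -24658.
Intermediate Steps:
W = -7
G(H) = -18 - 1/H (G(H) = -18 + 3*(1/((-3)*H)) = -18 + 3*(-1/(3*H)) = -18 - 1/H)
a(S, T) = T - 118*S/7 (a(S, T) = ((-18 - 1/(-7))*S + 1*T) + S = ((-18 - 1*(-⅐))*S + T) + S = ((-18 + ⅐)*S + T) + S = (-125*S/7 + T) + S = (T - 125*S/7) + S = T - 118*S/7)
(-3718 - 22966) + a(-131, -182) = (-3718 - 22966) + (-182 - 118/7*(-131)) = -26684 + (-182 + 15458/7) = -26684 + 14184/7 = -172604/7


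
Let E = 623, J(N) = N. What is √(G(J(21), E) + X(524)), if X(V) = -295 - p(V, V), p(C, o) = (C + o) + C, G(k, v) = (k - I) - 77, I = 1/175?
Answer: I*√2355682/35 ≈ 43.852*I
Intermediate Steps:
I = 1/175 ≈ 0.0057143
G(k, v) = -13476/175 + k (G(k, v) = (k - 1*1/175) - 77 = (k - 1/175) - 77 = (-1/175 + k) - 77 = -13476/175 + k)
p(C, o) = o + 2*C
X(V) = -295 - 3*V (X(V) = -295 - (V + 2*V) = -295 - 3*V)
√(G(J(21), E) + X(524)) = √((-13476/175 + 21) + (-295 - 3*524)) = √(-9801/175 + (-295 - 1572)) = √(-9801/175 - 1867) = √(-336526/175) = I*√2355682/35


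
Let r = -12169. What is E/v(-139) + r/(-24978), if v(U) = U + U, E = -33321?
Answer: 208918730/1735971 ≈ 120.35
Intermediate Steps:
v(U) = 2*U
E/v(-139) + r/(-24978) = -33321/(2*(-139)) - 12169/(-24978) = -33321/(-278) - 12169*(-1/24978) = -33321*(-1/278) + 12169/24978 = 33321/278 + 12169/24978 = 208918730/1735971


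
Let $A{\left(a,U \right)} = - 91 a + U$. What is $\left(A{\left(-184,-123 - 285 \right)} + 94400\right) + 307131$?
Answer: $417867$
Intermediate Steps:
$A{\left(a,U \right)} = U - 91 a$
$\left(A{\left(-184,-123 - 285 \right)} + 94400\right) + 307131 = \left(\left(\left(-123 - 285\right) - -16744\right) + 94400\right) + 307131 = \left(\left(\left(-123 - 285\right) + 16744\right) + 94400\right) + 307131 = \left(\left(-408 + 16744\right) + 94400\right) + 307131 = \left(16336 + 94400\right) + 307131 = 110736 + 307131 = 417867$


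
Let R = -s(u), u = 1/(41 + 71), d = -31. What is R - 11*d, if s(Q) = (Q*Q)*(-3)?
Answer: 4277507/12544 ≈ 341.00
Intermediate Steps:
u = 1/112 ≈ 0.0089286
s(Q) = -3*Q² (s(Q) = Q²*(-3) = -3*Q²)
R = 3/12544 (R = -(-3)*(1/112)² = -(-3)/12544 = -1*(-3/12544) = 3/12544 ≈ 0.00023916)
R - 11*d = 3/12544 - 11*(-31) = 3/12544 - 1*(-341) = 3/12544 + 341 = 4277507/12544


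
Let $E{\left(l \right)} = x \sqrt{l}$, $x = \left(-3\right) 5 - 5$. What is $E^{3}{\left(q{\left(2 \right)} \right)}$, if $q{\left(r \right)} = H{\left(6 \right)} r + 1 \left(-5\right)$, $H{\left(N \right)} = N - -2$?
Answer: $- 88000 \sqrt{11} \approx -2.9186 \cdot 10^{5}$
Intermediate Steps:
$H{\left(N \right)} = 2 + N$ ($H{\left(N \right)} = N + 2 = 2 + N$)
$q{\left(r \right)} = -5 + 8 r$ ($q{\left(r \right)} = \left(2 + 6\right) r + 1 \left(-5\right) = 8 r - 5 = -5 + 8 r$)
$x = -20$ ($x = -15 - 5 = -20$)
$E{\left(l \right)} = - 20 \sqrt{l}$
$E^{3}{\left(q{\left(2 \right)} \right)} = \left(- 20 \sqrt{-5 + 8 \cdot 2}\right)^{3} = \left(- 20 \sqrt{-5 + 16}\right)^{3} = \left(- 20 \sqrt{11}\right)^{3} = - 88000 \sqrt{11}$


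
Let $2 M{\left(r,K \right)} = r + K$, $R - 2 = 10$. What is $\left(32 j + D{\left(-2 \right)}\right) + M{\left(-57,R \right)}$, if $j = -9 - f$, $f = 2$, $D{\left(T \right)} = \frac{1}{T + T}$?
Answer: $- \frac{1499}{4} \approx -374.75$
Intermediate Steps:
$R = 12$ ($R = 2 + 10 = 12$)
$D{\left(T \right)} = \frac{1}{2 T}$
$j = -11$ ($j = -9 - 2 = -11$)
$M{\left(r,K \right)} = \frac{K}{2} + \frac{r}{2}$ ($M{\left(r,K \right)} = \frac{r + K}{2} = \frac{K + r}{2} = \frac{K}{2} + \frac{r}{2}$)
$\left(32 j + D{\left(-2 \right)}\right) + M{\left(-57,R \right)} = \left(32 \left(-11\right) + \frac{1}{2 \left(-2\right)}\right) + \left(\frac{1}{2} \cdot 12 + \frac{1}{2} \left(-57\right)\right) = \left(-352 + \frac{1}{2} \left(- \frac{1}{2}\right)\right) + \left(6 - \frac{57}{2}\right) = \left(-352 - \frac{1}{4}\right) - \frac{45}{2} = - \frac{1409}{4} - \frac{45}{2} = - \frac{1499}{4}$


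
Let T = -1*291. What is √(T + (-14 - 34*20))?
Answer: I*√985 ≈ 31.385*I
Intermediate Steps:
T = -291
√(T + (-14 - 34*20)) = √(-291 + (-14 - 34*20)) = √(-291 + (-14 - 680)) = √(-291 - 694) = √(-985) = I*√985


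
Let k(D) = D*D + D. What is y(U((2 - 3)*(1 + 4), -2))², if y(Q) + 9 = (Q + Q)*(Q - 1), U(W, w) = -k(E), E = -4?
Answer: 91809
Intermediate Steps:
k(D) = D + D² (k(D) = D² + D = D + D²)
U(W, w) = -12 (U(W, w) = -(-4)*(1 - 4) = -(-4)*(-3) = -1*12 = -12)
y(Q) = -9 + 2*Q*(-1 + Q) (y(Q) = -9 + (Q + Q)*(Q - 1) = -9 + (2*Q)*(-1 + Q) = -9 + 2*Q*(-1 + Q))
y(U((2 - 3)*(1 + 4), -2))² = (-9 - 2*(-12) + 2*(-12)²)² = (-9 + 24 + 2*144)² = (-9 + 24 + 288)² = 303² = 91809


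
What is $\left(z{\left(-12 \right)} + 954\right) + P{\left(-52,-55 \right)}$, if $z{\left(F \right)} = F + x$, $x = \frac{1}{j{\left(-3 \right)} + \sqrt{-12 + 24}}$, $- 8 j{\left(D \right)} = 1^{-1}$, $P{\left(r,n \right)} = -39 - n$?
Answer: $\frac{734794}{767} + \frac{128 \sqrt{3}}{767} \approx 958.3$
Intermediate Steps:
$j{\left(D \right)} = - \frac{1}{8}$ ($j{\left(D \right)} = - \frac{1}{8 \cdot 1} = \left(- \frac{1}{8}\right) 1 = - \frac{1}{8}$)
$x = \frac{1}{- \frac{1}{8} + 2 \sqrt{3}}$ ($x = \frac{1}{- \frac{1}{8} + \sqrt{-12 + 24}} = \frac{1}{- \frac{1}{8} + \sqrt{12}} = \frac{1}{- \frac{1}{8} + 2 \sqrt{3}} \approx 0.29948$)
$z{\left(F \right)} = \frac{8}{767} + F + \frac{128 \sqrt{3}}{767}$ ($z{\left(F \right)} = F + \left(\frac{8}{767} + \frac{128 \sqrt{3}}{767}\right) = \frac{8}{767} + F + \frac{128 \sqrt{3}}{767}$)
$\left(z{\left(-12 \right)} + 954\right) + P{\left(-52,-55 \right)} = \left(\left(\frac{8}{767} - 12 + \frac{128 \sqrt{3}}{767}\right) + 954\right) - -16 = \left(\left(- \frac{9196}{767} + \frac{128 \sqrt{3}}{767}\right) + 954\right) + \left(-39 + 55\right) = \left(\frac{722522}{767} + \frac{128 \sqrt{3}}{767}\right) + 16 = \frac{734794}{767} + \frac{128 \sqrt{3}}{767}$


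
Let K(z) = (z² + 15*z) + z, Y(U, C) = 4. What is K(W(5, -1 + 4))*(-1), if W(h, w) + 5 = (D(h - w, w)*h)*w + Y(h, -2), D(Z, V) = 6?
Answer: -9345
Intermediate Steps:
W(h, w) = -1 + 6*h*w (W(h, w) = -5 + ((6*h)*w + 4) = -5 + (6*h*w + 4) = -5 + (4 + 6*h*w) = -1 + 6*h*w)
K(z) = z² + 16*z
K(W(5, -1 + 4))*(-1) = ((-1 + 6*5*(-1 + 4))*(16 + (-1 + 6*5*(-1 + 4))))*(-1) = ((-1 + 6*5*3)*(16 + (-1 + 6*5*3)))*(-1) = ((-1 + 90)*(16 + (-1 + 90)))*(-1) = (89*(16 + 89))*(-1) = (89*105)*(-1) = 9345*(-1) = -9345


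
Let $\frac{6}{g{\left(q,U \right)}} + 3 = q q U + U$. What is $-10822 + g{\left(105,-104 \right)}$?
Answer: $- \frac{12409663160}{1146707} \approx -10822.0$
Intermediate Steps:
$g{\left(q,U \right)} = \frac{6}{-3 + U + U q^{2}}$ ($g{\left(q,U \right)} = \frac{6}{-3 + \left(q q U + U\right)} = \frac{6}{-3 + \left(q^{2} U + U\right)} = \frac{6}{-3 + \left(U q^{2} + U\right)} = \frac{6}{-3 + \left(U + U q^{2}\right)} = \frac{6}{-3 + U + U q^{2}}$)
$-10822 + g{\left(105,-104 \right)} = -10822 + \frac{6}{-3 - 104 - 104 \cdot 105^{2}} = -10822 + \frac{6}{-3 - 104 - 1146600} = -10822 + \frac{6}{-1146707} = -10822 + 6 \left(- \frac{1}{1146707}\right) = -10822 - \frac{6}{1146707} = - \frac{12409663160}{1146707}$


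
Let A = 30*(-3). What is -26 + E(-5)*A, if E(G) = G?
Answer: 424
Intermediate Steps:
A = -90
-26 + E(-5)*A = -26 - 5*(-90) = -26 + 450 = 424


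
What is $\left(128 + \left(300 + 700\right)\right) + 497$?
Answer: $1625$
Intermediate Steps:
$\left(128 + \left(300 + 700\right)\right) + 497 = \left(128 + 1000\right) + 497 = 1128 + 497 = 1625$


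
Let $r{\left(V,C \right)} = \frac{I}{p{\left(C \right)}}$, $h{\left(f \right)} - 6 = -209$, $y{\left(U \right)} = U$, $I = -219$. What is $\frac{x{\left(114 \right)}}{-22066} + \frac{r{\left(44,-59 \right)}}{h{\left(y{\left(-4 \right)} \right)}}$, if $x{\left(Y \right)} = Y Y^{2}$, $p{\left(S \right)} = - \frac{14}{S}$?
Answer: $- \frac{1962716631}{31355786} \approx -62.595$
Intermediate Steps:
$h{\left(f \right)} = -203$ ($h{\left(f \right)} = 6 - 209 = -203$)
$r{\left(V,C \right)} = \frac{219 C}{14}$ ($r{\left(V,C \right)} = - \frac{219}{\left(-14\right) \frac{1}{C}} = - 219 \left(- \frac{C}{14}\right) = \frac{219 C}{14}$)
$x{\left(Y \right)} = Y^{3}$
$\frac{x{\left(114 \right)}}{-22066} + \frac{r{\left(44,-59 \right)}}{h{\left(y{\left(-4 \right)} \right)}} = \frac{114^{3}}{-22066} + \frac{\frac{219}{14} \left(-59\right)}{-203} = 1481544 \left(- \frac{1}{22066}\right) - - \frac{12921}{2842} = - \frac{740772}{11033} + \frac{12921}{2842} = - \frac{1962716631}{31355786}$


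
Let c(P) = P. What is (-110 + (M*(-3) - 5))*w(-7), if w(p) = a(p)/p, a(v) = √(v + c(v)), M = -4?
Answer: 103*I*√14/7 ≈ 55.056*I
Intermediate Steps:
a(v) = √2*√v (a(v) = √(v + v) = √(2*v) = √2*√v)
w(p) = √2/√p (w(p) = (√2*√p)/p = √2/√p)
(-110 + (M*(-3) - 5))*w(-7) = (-110 + (-4*(-3) - 5))*(√2/√(-7)) = (-110 + (12 - 5))*(√2*(-I*√7/7)) = (-110 + 7)*(-I*√14/7) = -(-103)*I*√14/7 = 103*I*√14/7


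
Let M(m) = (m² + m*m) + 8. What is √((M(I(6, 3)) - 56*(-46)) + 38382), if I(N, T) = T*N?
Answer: √41614 ≈ 204.00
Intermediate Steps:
I(N, T) = N*T
M(m) = 8 + 2*m² (M(m) = (m² + m²) + 8 = 2*m² + 8 = 8 + 2*m²)
√((M(I(6, 3)) - 56*(-46)) + 38382) = √(((8 + 2*(6*3)²) - 56*(-46)) + 38382) = √(((8 + 2*18²) + 2576) + 38382) = √(((8 + 2*324) + 2576) + 38382) = √(((8 + 648) + 2576) + 38382) = √((656 + 2576) + 38382) = √(3232 + 38382) = √41614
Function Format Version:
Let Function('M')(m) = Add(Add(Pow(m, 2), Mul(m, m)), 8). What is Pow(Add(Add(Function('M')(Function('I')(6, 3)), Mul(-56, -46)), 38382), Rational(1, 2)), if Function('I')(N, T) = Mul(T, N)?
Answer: Pow(41614, Rational(1, 2)) ≈ 204.00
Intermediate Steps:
Function('I')(N, T) = Mul(N, T)
Function('M')(m) = Add(8, Mul(2, Pow(m, 2))) (Function('M')(m) = Add(Add(Pow(m, 2), Pow(m, 2)), 8) = Add(Mul(2, Pow(m, 2)), 8) = Add(8, Mul(2, Pow(m, 2))))
Pow(Add(Add(Function('M')(Function('I')(6, 3)), Mul(-56, -46)), 38382), Rational(1, 2)) = Pow(Add(Add(Add(8, Mul(2, Pow(Mul(6, 3), 2))), Mul(-56, -46)), 38382), Rational(1, 2)) = Pow(Add(Add(Add(8, Mul(2, Pow(18, 2))), 2576), 38382), Rational(1, 2)) = Pow(Add(Add(Add(8, Mul(2, 324)), 2576), 38382), Rational(1, 2)) = Pow(Add(Add(Add(8, 648), 2576), 38382), Rational(1, 2)) = Pow(Add(Add(656, 2576), 38382), Rational(1, 2)) = Pow(Add(3232, 38382), Rational(1, 2)) = Pow(41614, Rational(1, 2))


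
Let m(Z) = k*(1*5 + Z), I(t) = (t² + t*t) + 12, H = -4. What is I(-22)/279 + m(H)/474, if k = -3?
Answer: 154561/44082 ≈ 3.5062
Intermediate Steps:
I(t) = 12 + 2*t² (I(t) = (t² + t²) + 12 = 2*t² + 12 = 12 + 2*t²)
m(Z) = -15 - 3*Z (m(Z) = -3*(1*5 + Z) = -3*(5 + Z) = -15 - 3*Z)
I(-22)/279 + m(H)/474 = (12 + 2*(-22)²)/279 + (-15 - 3*(-4))/474 = (12 + 2*484)*(1/279) + (-15 + 12)*(1/474) = (12 + 968)*(1/279) - 3*1/474 = 980*(1/279) - 1/158 = 980/279 - 1/158 = 154561/44082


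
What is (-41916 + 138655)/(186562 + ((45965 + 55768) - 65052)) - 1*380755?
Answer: -85000791726/223243 ≈ -3.8075e+5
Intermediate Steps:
(-41916 + 138655)/(186562 + ((45965 + 55768) - 65052)) - 1*380755 = 96739/(186562 + (101733 - 65052)) - 380755 = 96739/(186562 + 36681) - 380755 = 96739/223243 - 380755 = -85000791726/223243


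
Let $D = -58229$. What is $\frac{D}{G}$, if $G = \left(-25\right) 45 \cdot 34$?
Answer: $\frac{58229}{38250} \approx 1.5223$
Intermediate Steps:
$G = -38250$ ($G = \left(-1125\right) 34 = -38250$)
$\frac{D}{G} = - \frac{58229}{-38250} = \left(-58229\right) \left(- \frac{1}{38250}\right) = \frac{58229}{38250}$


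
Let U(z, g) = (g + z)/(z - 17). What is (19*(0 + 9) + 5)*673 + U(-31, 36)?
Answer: 5685499/48 ≈ 1.1845e+5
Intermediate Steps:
U(z, g) = (g + z)/(-17 + z)
(19*(0 + 9) + 5)*673 + U(-31, 36) = (19*(0 + 9) + 5)*673 + (36 - 31)/(-17 - 31) = (19*9 + 5)*673 + 5/(-48) = (171 + 5)*673 - 1/48*5 = 176*673 - 5/48 = 118448 - 5/48 = 5685499/48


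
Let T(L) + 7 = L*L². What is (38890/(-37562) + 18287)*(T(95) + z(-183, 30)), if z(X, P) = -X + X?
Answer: 294444779376336/18781 ≈ 1.5678e+10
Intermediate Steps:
T(L) = -7 + L³ (T(L) = -7 + L*L² = -7 + L³)
z(X, P) = 0
(38890/(-37562) + 18287)*(T(95) + z(-183, 30)) = (38890/(-37562) + 18287)*((-7 + 95³) + 0) = (38890*(-1/37562) + 18287)*((-7 + 857375) + 0) = (-19445/18781 + 18287)*(857368 + 0) = (343428702/18781)*857368 = 294444779376336/18781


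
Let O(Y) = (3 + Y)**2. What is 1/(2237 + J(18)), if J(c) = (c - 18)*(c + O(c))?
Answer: 1/2237 ≈ 0.00044703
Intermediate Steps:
J(c) = (-18 + c)*(c + (3 + c)**2) (J(c) = (c - 18)*(c + (3 + c)**2) = (-18 + c)*(c + (3 + c)**2))
1/(2237 + J(18)) = 1/(2237 + (-162 + 18**3 - 117*18 - 11*18**2)) = 1/(2237 + (-162 + 5832 - 2106 - 11*324)) = 1/(2237 + (-162 + 5832 - 2106 - 3564)) = 1/(2237 + 0) = 1/2237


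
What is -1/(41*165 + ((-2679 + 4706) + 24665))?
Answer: -1/33457 ≈ -2.9889e-5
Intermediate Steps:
-1/(41*165 + ((-2679 + 4706) + 24665)) = -1/(6765 + (2027 + 24665)) = -1/(6765 + 26692) = -1/33457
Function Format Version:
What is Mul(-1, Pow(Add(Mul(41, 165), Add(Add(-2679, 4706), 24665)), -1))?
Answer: Rational(-1, 33457) ≈ -2.9889e-5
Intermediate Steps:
Mul(-1, Pow(Add(Mul(41, 165), Add(Add(-2679, 4706), 24665)), -1)) = Mul(-1, Pow(Add(6765, Add(2027, 24665)), -1)) = Mul(-1, Pow(Add(6765, 26692), -1)) = Mul(-1, Pow(33457, -1)) = Mul(-1, Rational(1, 33457)) = Rational(-1, 33457)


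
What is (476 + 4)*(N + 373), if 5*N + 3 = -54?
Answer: 173568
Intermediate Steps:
N = -57/5 (N = -⅗ + (⅕)*(-54) = -⅗ - 54/5 = -57/5 ≈ -11.400)
(476 + 4)*(N + 373) = (476 + 4)*(-57/5 + 373) = 480*(1808/5) = 173568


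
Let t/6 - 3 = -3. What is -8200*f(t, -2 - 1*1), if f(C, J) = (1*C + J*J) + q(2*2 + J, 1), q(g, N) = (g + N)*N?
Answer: -90200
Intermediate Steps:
t = 0 (t = 18 + 6*(-3) = 18 - 18 = 0)
q(g, N) = N*(N + g) (q(g, N) = (N + g)*N = N*(N + g))
f(C, J) = 5 + C + J + J² (f(C, J) = (1*C + J*J) + 1*(1 + (2*2 + J)) = (C + J²) + 1*(1 + (4 + J)) = (C + J²) + 1*(5 + J) = (C + J²) + (5 + J) = 5 + C + J + J²)
-8200*f(t, -2 - 1*1) = -8200*(5 + 0 + (-2 - 1*1) + (-2 - 1*1)²) = -8200*(5 + 0 + (-2 - 1) + (-2 - 1)²) = -8200*(5 + 0 - 3 + (-3)²) = -8200*(5 + 0 - 3 + 9) = -8200*11 = -90200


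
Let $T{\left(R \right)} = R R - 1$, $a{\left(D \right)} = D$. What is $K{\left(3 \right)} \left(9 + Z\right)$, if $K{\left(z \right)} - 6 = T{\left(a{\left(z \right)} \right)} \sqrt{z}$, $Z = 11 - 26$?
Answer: $-36 - 48 \sqrt{3} \approx -119.14$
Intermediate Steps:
$Z = -15$ ($Z = 11 - 26 = -15$)
$T{\left(R \right)} = -1 + R^{2}$ ($T{\left(R \right)} = R^{2} - 1 = -1 + R^{2}$)
$K{\left(z \right)} = 6 + \sqrt{z} \left(-1 + z^{2}\right)$ ($K{\left(z \right)} = 6 + \left(-1 + z^{2}\right) \sqrt{z} = 6 + \sqrt{z} \left(-1 + z^{2}\right)$)
$K{\left(3 \right)} \left(9 + Z\right) = \left(6 + \sqrt{3} \left(-1 + 3^{2}\right)\right) \left(9 - 15\right) = \left(6 + \sqrt{3} \left(-1 + 9\right)\right) \left(-6\right) = \left(6 + \sqrt{3} \cdot 8\right) \left(-6\right) = \left(6 + 8 \sqrt{3}\right) \left(-6\right) = -36 - 48 \sqrt{3}$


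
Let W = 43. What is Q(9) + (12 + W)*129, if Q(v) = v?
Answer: 7104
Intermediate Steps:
Q(9) + (12 + W)*129 = 9 + (12 + 43)*129 = 9 + 55*129 = 9 + 7095 = 7104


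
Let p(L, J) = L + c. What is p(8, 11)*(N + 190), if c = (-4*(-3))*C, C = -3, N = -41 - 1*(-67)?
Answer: -6048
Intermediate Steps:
N = 26 (N = -41 + 67 = 26)
c = -36 (c = -4*(-3)*(-3) = 12*(-3) = -36)
p(L, J) = -36 + L (p(L, J) = L - 36 = -36 + L)
p(8, 11)*(N + 190) = (-36 + 8)*(26 + 190) = -28*216 = -6048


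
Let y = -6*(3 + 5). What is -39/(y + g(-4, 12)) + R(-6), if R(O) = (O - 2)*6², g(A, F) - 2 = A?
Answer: -14361/50 ≈ -287.22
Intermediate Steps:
g(A, F) = 2 + A
y = -48 (y = -6*8 = -48)
R(O) = -72 + 36*O (R(O) = (-2 + O)*36 = -72 + 36*O)
-39/(y + g(-4, 12)) + R(-6) = -39/(-48 + (2 - 4)) + (-72 + 36*(-6)) = -39/(-48 - 2) + (-72 - 216) = -39/(-50) - 288 = -39*(-1/50) - 288 = 39/50 - 288 = -14361/50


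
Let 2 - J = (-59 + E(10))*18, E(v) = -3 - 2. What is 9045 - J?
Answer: 7891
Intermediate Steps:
E(v) = -5
J = 1154 (J = 2 - (-59 - 5)*18 = 2 - (-64)*18 = 2 - 1*(-1152) = 2 + 1152 = 1154)
9045 - J = 9045 - 1*1154 = 9045 - 1154 = 7891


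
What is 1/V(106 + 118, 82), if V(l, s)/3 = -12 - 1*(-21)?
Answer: 1/27 ≈ 0.037037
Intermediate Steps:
V(l, s) = 27 (V(l, s) = 3*(-12 - 1*(-21)) = 3*(-12 + 21) = 3*9 = 27)
1/V(106 + 118, 82) = 1/27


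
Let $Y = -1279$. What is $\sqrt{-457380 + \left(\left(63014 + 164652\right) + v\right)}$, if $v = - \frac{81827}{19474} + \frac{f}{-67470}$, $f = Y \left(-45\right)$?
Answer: $\frac{i \sqrt{651837838407734706}}{1684501} \approx 479.29 i$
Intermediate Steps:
$f = 57555$ ($f = \left(-1279\right) \left(-45\right) = 57555$)
$v = - \frac{8514992}{1684501}$ ($v = - \frac{81827}{19474} + \frac{57555}{-67470} = \left(-81827\right) \frac{1}{19474} + 57555 \left(- \frac{1}{67470}\right) = - \frac{81827}{19474} - \frac{3837}{4498} = - \frac{8514992}{1684501} \approx -5.0549$)
$\sqrt{-457380 + \left(\left(63014 + 164652\right) + v\right)} = \sqrt{-457380 + \left(\left(63014 + 164652\right) - \frac{8514992}{1684501}\right)} = \sqrt{-457380 + \left(227666 - \frac{8514992}{1684501}\right)} = \sqrt{-457380 + \frac{383495089674}{1684501}} = \sqrt{- \frac{386961977706}{1684501}} = \frac{i \sqrt{651837838407734706}}{1684501}$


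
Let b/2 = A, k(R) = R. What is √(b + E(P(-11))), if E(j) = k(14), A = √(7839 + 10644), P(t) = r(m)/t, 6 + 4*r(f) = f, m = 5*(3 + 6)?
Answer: √(14 + 2*√18483) ≈ 16.909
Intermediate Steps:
m = 45 (m = 5*9 = 45)
r(f) = -3/2 + f/4
P(t) = 39/(4*t) (P(t) = (-3/2 + (¼)*45)/t = (-3/2 + 45/4)/t = 39/(4*t))
A = √18483 ≈ 135.95
b = 2*√18483 ≈ 271.90
E(j) = 14
√(b + E(P(-11))) = √(2*√18483 + 14) = √(14 + 2*√18483)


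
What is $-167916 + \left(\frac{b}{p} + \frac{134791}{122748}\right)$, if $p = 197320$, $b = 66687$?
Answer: $- \frac{1016749356113441}{6055158840} \approx -1.6791 \cdot 10^{5}$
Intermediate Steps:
$-167916 + \left(\frac{b}{p} + \frac{134791}{122748}\right) = -167916 + \left(\frac{66687}{197320} + \frac{134791}{122748}\right) = -167916 + \frac{8695663999}{6055158840} = - \frac{1016749356113441}{6055158840}$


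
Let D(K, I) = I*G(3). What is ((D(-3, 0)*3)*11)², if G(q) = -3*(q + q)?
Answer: 0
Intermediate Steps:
G(q) = -6*q
D(K, I) = -18*I (D(K, I) = I*(-6*3) = I*(-18) = -18*I)
((D(-3, 0)*3)*11)² = ((-18*0*3)*11)² = ((0*3)*11)² = (0*11)² = 0² = 0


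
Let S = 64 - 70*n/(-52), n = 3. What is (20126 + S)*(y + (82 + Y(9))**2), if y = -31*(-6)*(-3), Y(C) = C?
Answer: 4054922535/26 ≈ 1.5596e+8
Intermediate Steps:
y = -558 (y = 186*(-3) = -558)
S = 1769/26 (S = 64 - 210/(-52) = 64 - 210*(-1)/52 = 64 - 70*(-3/52) = 64 + 105/26 = 1769/26 ≈ 68.038)
(20126 + S)*(y + (82 + Y(9))**2) = (20126 + 1769/26)*(-558 + (82 + 9)**2) = 525045*(-558 + 91**2)/26 = 525045*(-558 + 8281)/26 = (525045/26)*7723 = 4054922535/26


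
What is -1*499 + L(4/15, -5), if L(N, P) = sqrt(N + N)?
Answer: -499 + 2*sqrt(30)/15 ≈ -498.27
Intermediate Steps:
L(N, P) = sqrt(2)*sqrt(N) (L(N, P) = sqrt(2*N) = sqrt(2)*sqrt(N))
-1*499 + L(4/15, -5) = -1*499 + sqrt(2)*sqrt(4/15) = -499 + sqrt(2)*sqrt(4*(1/15)) = -499 + sqrt(2)*sqrt(4/15) = -499 + sqrt(2)*(2*sqrt(15)/15) = -499 + 2*sqrt(30)/15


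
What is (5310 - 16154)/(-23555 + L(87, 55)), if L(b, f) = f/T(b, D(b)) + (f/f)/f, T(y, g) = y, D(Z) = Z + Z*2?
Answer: 51888540/112707563 ≈ 0.46038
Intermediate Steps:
D(Z) = 3*Z (D(Z) = Z + 2*Z = 3*Z)
L(b, f) = 1/f + f/b (L(b, f) = f/b + (f/f)/f = f/b + 1/f = 1/f + f/b)
(5310 - 16154)/(-23555 + L(87, 55)) = (5310 - 16154)/(-23555 + (1/55 + 55/87)) = -10844/(-23555 + (1/55 + 55*(1/87))) = -10844/(-23555 + (1/55 + 55/87)) = -10844/(-23555 + 3112/4785) = -10844/(-112707563/4785) = -10844*(-4785/112707563) = 51888540/112707563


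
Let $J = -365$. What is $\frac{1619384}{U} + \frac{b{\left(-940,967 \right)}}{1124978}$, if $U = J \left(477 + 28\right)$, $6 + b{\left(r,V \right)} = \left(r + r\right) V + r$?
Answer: $- \frac{1078520611001}{103680784925} \approx -10.402$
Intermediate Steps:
$b{\left(r,V \right)} = -6 + r + 2 V r$ ($b{\left(r,V \right)} = -6 + \left(\left(r + r\right) V + r\right) = -6 + \left(2 r V + r\right) = -6 + \left(2 V r + r\right) = -6 + \left(r + 2 V r\right) = -6 + r + 2 V r$)
$U = -184325$ ($U = - 365 \left(477 + 28\right) = \left(-365\right) 505 = -184325$)
$\frac{1619384}{U} + \frac{b{\left(-940,967 \right)}}{1124978} = \frac{1619384}{-184325} + \frac{-6 - 940 + 2 \cdot 967 \left(-940\right)}{1124978} = 1619384 \left(- \frac{1}{184325}\right) + \left(-6 - 940 - 1817960\right) \frac{1}{1124978} = - \frac{1619384}{184325} - \frac{909453}{562489} = - \frac{1078520611001}{103680784925}$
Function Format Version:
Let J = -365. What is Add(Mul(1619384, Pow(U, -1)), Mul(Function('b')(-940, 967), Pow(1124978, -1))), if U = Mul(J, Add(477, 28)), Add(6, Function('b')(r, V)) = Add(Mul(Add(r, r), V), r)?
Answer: Rational(-1078520611001, 103680784925) ≈ -10.402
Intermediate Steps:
Function('b')(r, V) = Add(-6, r, Mul(2, V, r)) (Function('b')(r, V) = Add(-6, Add(Mul(Add(r, r), V), r)) = Add(-6, Add(Mul(Mul(2, r), V), r)) = Add(-6, Add(Mul(2, V, r), r)) = Add(-6, Add(r, Mul(2, V, r))) = Add(-6, r, Mul(2, V, r)))
U = -184325 (U = Mul(-365, Add(477, 28)) = Mul(-365, 505) = -184325)
Add(Mul(1619384, Pow(U, -1)), Mul(Function('b')(-940, 967), Pow(1124978, -1))) = Add(Mul(1619384, Pow(-184325, -1)), Mul(Add(-6, -940, Mul(2, 967, -940)), Pow(1124978, -1))) = Add(Mul(1619384, Rational(-1, 184325)), Mul(Add(-6, -940, -1817960), Rational(1, 1124978))) = Add(Rational(-1619384, 184325), Mul(-1818906, Rational(1, 1124978))) = Add(Rational(-1619384, 184325), Rational(-909453, 562489)) = Rational(-1078520611001, 103680784925)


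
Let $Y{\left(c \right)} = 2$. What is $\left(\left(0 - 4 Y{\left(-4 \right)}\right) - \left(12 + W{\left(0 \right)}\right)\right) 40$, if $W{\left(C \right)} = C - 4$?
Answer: $-640$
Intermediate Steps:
$W{\left(C \right)} = -4 + C$
$\left(\left(0 - 4 Y{\left(-4 \right)}\right) - \left(12 + W{\left(0 \right)}\right)\right) 40 = \left(\left(0 - 8\right) - 8\right) 40 = \left(-8 + \left(-12 + 4\right)\right) 40 = \left(-8 - 8\right) 40 = \left(-16\right) 40 = -640$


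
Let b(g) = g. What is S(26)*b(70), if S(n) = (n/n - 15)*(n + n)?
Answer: -50960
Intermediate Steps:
S(n) = -28*n (S(n) = (1 - 15)*(2*n) = -28*n)
S(26)*b(70) = -28*26*70 = -728*70 = -50960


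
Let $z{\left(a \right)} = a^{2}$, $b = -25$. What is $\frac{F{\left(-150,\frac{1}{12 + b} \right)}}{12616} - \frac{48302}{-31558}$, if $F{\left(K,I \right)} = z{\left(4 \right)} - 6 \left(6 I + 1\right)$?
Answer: $\frac{23876967}{15589652} \approx 1.5316$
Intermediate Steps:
$F{\left(K,I \right)} = 10 - 36 I$ ($F{\left(K,I \right)} = 4^{2} - 6 \left(6 I + 1\right) = 16 - 6 \left(1 + 6 I\right) = 16 - \left(6 + 36 I\right) = 10 - 36 I$)
$\frac{F{\left(-150,\frac{1}{12 + b} \right)}}{12616} - \frac{48302}{-31558} = \frac{10 - \frac{36}{12 - 25}}{12616} - \frac{48302}{-31558} = \left(10 - \frac{36}{-13}\right) \frac{1}{12616} - - \frac{24151}{15779} = \left(10 - - \frac{36}{13}\right) \frac{1}{12616} + \frac{24151}{15779} = \left(10 + \frac{36}{13}\right) \frac{1}{12616} + \frac{24151}{15779} = \frac{166}{13} \cdot \frac{1}{12616} + \frac{24151}{15779} = \frac{1}{988} + \frac{24151}{15779} = \frac{23876967}{15589652}$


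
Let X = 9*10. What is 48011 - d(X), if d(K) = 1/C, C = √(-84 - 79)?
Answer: 48011 + I*√163/163 ≈ 48011.0 + 0.078326*I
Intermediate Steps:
X = 90
C = I*√163 (C = √(-163) = I*√163 ≈ 12.767*I)
d(K) = -I*√163/163 (d(K) = 1/(I*√163) = -I*√163/163)
48011 - d(X) = 48011 - (-1)*I*√163/163 = 48011 + I*√163/163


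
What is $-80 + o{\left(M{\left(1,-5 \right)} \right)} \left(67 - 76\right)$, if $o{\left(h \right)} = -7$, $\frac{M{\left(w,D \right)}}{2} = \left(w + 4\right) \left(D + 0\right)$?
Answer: $-17$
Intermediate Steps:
$M{\left(w,D \right)} = 2 D \left(4 + w\right)$ ($M{\left(w,D \right)} = 2 \left(w + 4\right) \left(D + 0\right) = 2 \left(4 + w\right) D = 2 D \left(4 + w\right)$)
$-80 + o{\left(M{\left(1,-5 \right)} \right)} \left(67 - 76\right) = -80 - 7 \left(67 - 76\right) = -80 - -63 = -80 + 63 = -17$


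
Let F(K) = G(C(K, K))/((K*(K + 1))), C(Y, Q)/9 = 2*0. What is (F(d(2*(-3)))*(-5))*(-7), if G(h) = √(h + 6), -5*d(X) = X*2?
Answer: 875*√6/204 ≈ 10.506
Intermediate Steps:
C(Y, Q) = 0 (C(Y, Q) = 9*(2*0) = 9*0 = 0)
d(X) = -2*X/5 (d(X) = -X*2/5 = -2*X/5)
G(h) = √(6 + h)
F(K) = √6/(K*(1 + K)) (F(K) = √(6 + 0)/((K*(K + 1))) = √6/((K*(1 + K))) = √6*(1/(K*(1 + K))) = √6/(K*(1 + K)))
(F(d(2*(-3)))*(-5))*(-7) = ((√6/(((-4*(-3)/5))*(1 - 4*(-3)/5)))*(-5))*(-7) = ((√6/(((-⅖*(-6)))*(1 - ⅖*(-6))))*(-5))*(-7) = ((√6/((12/5)*(1 + 12/5)))*(-5))*(-7) = ((√6*(5/12)/(17/5))*(-5))*(-7) = ((√6*(5/12)*(5/17))*(-5))*(-7) = ((25*√6/204)*(-5))*(-7) = -125*√6/204*(-7) = 875*√6/204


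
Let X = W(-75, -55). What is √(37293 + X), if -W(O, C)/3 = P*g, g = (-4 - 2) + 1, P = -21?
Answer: √36978 ≈ 192.30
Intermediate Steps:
g = -5 (g = -6 + 1 = -5)
W(O, C) = -315 (W(O, C) = -(-63)*(-5) = -3*105 = -315)
X = -315
√(37293 + X) = √(37293 - 315) = √36978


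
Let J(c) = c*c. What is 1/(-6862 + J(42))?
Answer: -1/5098 ≈ -0.00019616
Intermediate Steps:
J(c) = c²
1/(-6862 + J(42)) = 1/(-6862 + 42²) = 1/(-6862 + 1764) = 1/(-5098) = -1/5098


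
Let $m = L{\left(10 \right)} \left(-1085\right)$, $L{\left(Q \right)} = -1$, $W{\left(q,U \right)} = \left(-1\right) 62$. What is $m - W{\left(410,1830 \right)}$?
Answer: $1147$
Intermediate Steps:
$W{\left(q,U \right)} = -62$
$m = 1085$ ($m = \left(-1\right) \left(-1085\right) = 1085$)
$m - W{\left(410,1830 \right)} = 1085 - -62 = 1085 + 62 = 1147$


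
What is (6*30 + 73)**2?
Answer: 64009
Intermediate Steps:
(6*30 + 73)**2 = (180 + 73)**2 = 253**2 = 64009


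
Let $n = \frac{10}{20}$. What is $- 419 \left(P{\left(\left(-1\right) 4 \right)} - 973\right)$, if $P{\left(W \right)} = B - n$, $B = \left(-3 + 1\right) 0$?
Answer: $\frac{815793}{2} \approx 4.079 \cdot 10^{5}$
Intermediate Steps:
$B = 0$ ($B = \left(-2\right) 0 = 0$)
$n = \frac{1}{2}$ ($n = 10 \cdot \frac{1}{20} = \frac{1}{2} \approx 0.5$)
$P{\left(W \right)} = - \frac{1}{2}$ ($P{\left(W \right)} = 0 - \frac{1}{2} = - \frac{1}{2}$)
$- 419 \left(P{\left(\left(-1\right) 4 \right)} - 973\right) = - 419 \left(- \frac{1}{2} - 973\right) = \left(-419\right) \left(- \frac{1947}{2}\right) = \frac{815793}{2}$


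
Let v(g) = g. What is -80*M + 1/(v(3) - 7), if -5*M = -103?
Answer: -6593/4 ≈ -1648.3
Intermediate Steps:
M = 103/5 (M = -⅕*(-103) = 103/5 ≈ 20.600)
-80*M + 1/(v(3) - 7) = -80*103/5 + 1/(3 - 7) = -1648 + 1/(-4) = -1648 - ¼ = -6593/4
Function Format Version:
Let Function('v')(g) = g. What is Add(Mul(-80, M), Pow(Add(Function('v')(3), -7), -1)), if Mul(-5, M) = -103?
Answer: Rational(-6593, 4) ≈ -1648.3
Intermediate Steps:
M = Rational(103, 5) (M = Mul(Rational(-1, 5), -103) = Rational(103, 5) ≈ 20.600)
Add(Mul(-80, M), Pow(Add(Function('v')(3), -7), -1)) = Add(Mul(-80, Rational(103, 5)), Pow(Add(3, -7), -1)) = Add(-1648, Pow(-4, -1)) = Add(-1648, Rational(-1, 4)) = Rational(-6593, 4)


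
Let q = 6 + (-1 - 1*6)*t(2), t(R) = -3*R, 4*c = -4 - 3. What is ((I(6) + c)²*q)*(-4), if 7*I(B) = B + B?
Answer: -12/49 ≈ -0.24490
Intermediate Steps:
I(B) = 2*B/7 (I(B) = (B + B)/7 = (2*B)/7 = 2*B/7)
c = -7/4 (c = (-4 - 3)/4 = (¼)*(-7) = -7/4 ≈ -1.7500)
q = 48 (q = 6 + (-1 - 1*6)*(-3*2) = 6 + (-1 - 6)*(-6) = 6 - 7*(-6) = 6 + 42 = 48)
((I(6) + c)²*q)*(-4) = (((2/7)*6 - 7/4)²*48)*(-4) = ((12/7 - 7/4)²*48)*(-4) = ((-1/28)²*48)*(-4) = ((1/784)*48)*(-4) = (3/49)*(-4) = -12/49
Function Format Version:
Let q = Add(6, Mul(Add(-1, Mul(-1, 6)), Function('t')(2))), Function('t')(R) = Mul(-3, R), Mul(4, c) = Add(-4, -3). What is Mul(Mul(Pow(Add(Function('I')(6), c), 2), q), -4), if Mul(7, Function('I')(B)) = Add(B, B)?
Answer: Rational(-12, 49) ≈ -0.24490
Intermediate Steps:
Function('I')(B) = Mul(Rational(2, 7), B) (Function('I')(B) = Mul(Rational(1, 7), Add(B, B)) = Mul(Rational(1, 7), Mul(2, B)) = Mul(Rational(2, 7), B))
c = Rational(-7, 4) (c = Mul(Rational(1, 4), Add(-4, -3)) = Mul(Rational(1, 4), -7) = Rational(-7, 4) ≈ -1.7500)
q = 48 (q = Add(6, Mul(Add(-1, Mul(-1, 6)), Mul(-3, 2))) = Add(6, Mul(Add(-1, -6), -6)) = Add(6, Mul(-7, -6)) = Add(6, 42) = 48)
Mul(Mul(Pow(Add(Function('I')(6), c), 2), q), -4) = Mul(Mul(Pow(Add(Mul(Rational(2, 7), 6), Rational(-7, 4)), 2), 48), -4) = Mul(Mul(Pow(Add(Rational(12, 7), Rational(-7, 4)), 2), 48), -4) = Mul(Mul(Pow(Rational(-1, 28), 2), 48), -4) = Mul(Mul(Rational(1, 784), 48), -4) = Mul(Rational(3, 49), -4) = Rational(-12, 49)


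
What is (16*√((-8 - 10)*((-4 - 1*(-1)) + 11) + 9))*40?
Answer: 1920*I*√15 ≈ 7436.1*I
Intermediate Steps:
(16*√((-8 - 10)*((-4 - 1*(-1)) + 11) + 9))*40 = (16*√(-18*((-4 + 1) + 11) + 9))*40 = (16*√(-18*(-3 + 11) + 9))*40 = (16*√(-18*8 + 9))*40 = (16*√(-144 + 9))*40 = (16*√(-135))*40 = (16*(3*I*√15))*40 = (48*I*√15)*40 = 1920*I*√15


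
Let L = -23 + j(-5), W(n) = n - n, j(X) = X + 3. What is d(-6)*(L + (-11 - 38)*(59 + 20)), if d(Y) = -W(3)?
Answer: 0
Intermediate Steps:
j(X) = 3 + X
W(n) = 0
L = -25 (L = -23 + (3 - 5) = -23 - 2 = -25)
d(Y) = 0 (d(Y) = -1*0 = 0)
d(-6)*(L + (-11 - 38)*(59 + 20)) = 0*(-25 + (-11 - 38)*(59 + 20)) = 0*(-25 - 49*79) = 0*(-25 - 3871) = 0*(-3896) = 0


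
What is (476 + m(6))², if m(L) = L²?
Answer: 262144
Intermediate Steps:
(476 + m(6))² = (476 + 6²)² = (476 + 36)² = 512² = 262144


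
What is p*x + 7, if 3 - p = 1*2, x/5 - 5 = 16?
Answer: 112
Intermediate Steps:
x = 105 (x = 25 + 5*16 = 25 + 80 = 105)
p = 1 (p = 3 - 2 = 1)
p*x + 7 = 1*105 + 7 = 105 + 7 = 112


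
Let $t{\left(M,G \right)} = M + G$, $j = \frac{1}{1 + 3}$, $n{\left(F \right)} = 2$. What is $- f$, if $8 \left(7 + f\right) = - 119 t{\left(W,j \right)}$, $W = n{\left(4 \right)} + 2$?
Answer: $\frac{2247}{32} \approx 70.219$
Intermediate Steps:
$j = \frac{1}{4} \approx 0.25$
$W = 4$ ($W = 2 + 2 = 4$)
$t{\left(M,G \right)} = G + M$
$f = - \frac{2247}{32}$ ($f = -7 + \frac{\left(-119\right) \left(\frac{1}{4} + 4\right)}{8} = -7 + \frac{\left(-119\right) \frac{17}{4}}{8} = -7 + \frac{1}{8} \left(- \frac{2023}{4}\right) = -7 - \frac{2023}{32} = - \frac{2247}{32} \approx -70.219$)
$- f = \left(-1\right) \left(- \frac{2247}{32}\right) = \frac{2247}{32}$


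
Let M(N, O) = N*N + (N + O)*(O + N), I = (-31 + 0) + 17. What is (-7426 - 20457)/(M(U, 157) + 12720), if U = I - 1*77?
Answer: -27883/25357 ≈ -1.0996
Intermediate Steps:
I = -14 (I = -31 + 17 = -14)
U = -91 (U = -14 - 1*77 = -14 - 77 = -91)
M(N, O) = N² + (N + O)² (M(N, O) = N² + (N + O)*(N + O) = N² + (N + O)²)
(-7426 - 20457)/(M(U, 157) + 12720) = (-7426 - 20457)/(((-91)² + (-91 + 157)²) + 12720) = -27883/((8281 + 66²) + 12720) = -27883/((8281 + 4356) + 12720) = -27883/(12637 + 12720) = -27883/25357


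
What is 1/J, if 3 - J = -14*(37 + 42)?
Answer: 1/1109 ≈ 0.00090171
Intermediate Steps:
J = 1109 (J = 3 - (-14)*(37 + 42) = 3 - (-14)*79 = 3 - 1*(-1106) = 3 + 1106 = 1109)
1/J = 1/1109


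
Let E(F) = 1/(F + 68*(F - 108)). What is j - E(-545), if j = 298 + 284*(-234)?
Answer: -2973735941/44949 ≈ -66158.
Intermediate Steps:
E(F) = 1/(-7344 + 69*F) (E(F) = 1/(F + 68*(-108 + F)) = 1/(F + (-7344 + 68*F)) = 1/(-7344 + 69*F))
j = -66158 (j = 298 - 66456 = -66158)
j - E(-545) = -66158 - 1/(3*(-2448 + 23*(-545))) = -66158 - 1/(3*(-2448 - 12535)) = -66158 - 1/(3*(-14983)) = -66158 - (-1)/(3*14983) = -66158 - 1*(-1/44949) = -66158 + 1/44949 = -2973735941/44949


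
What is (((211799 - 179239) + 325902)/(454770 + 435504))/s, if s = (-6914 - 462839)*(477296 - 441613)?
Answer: -10543/438910221996939 ≈ -2.4021e-11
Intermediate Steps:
s = -16762196299 (s = -469753*35683 = -16762196299)
(((211799 - 179239) + 325902)/(454770 + 435504))/s = (((211799 - 179239) + 325902)/(454770 + 435504))/(-16762196299) = ((32560 + 325902)/890274)*(-1/16762196299) = (358462*(1/890274))*(-1/16762196299) = (179231/445137)*(-1/16762196299) = -10543/438910221996939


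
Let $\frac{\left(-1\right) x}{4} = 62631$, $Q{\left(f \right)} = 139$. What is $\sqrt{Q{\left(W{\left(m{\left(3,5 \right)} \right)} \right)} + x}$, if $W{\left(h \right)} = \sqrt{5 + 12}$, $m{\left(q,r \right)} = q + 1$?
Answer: $i \sqrt{250385} \approx 500.38 i$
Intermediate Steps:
$m{\left(q,r \right)} = 1 + q$
$W{\left(h \right)} = \sqrt{17}$
$x = -250524$ ($x = \left(-4\right) 62631 = -250524$)
$\sqrt{Q{\left(W{\left(m{\left(3,5 \right)} \right)} \right)} + x} = \sqrt{139 - 250524} = \sqrt{-250385} = i \sqrt{250385}$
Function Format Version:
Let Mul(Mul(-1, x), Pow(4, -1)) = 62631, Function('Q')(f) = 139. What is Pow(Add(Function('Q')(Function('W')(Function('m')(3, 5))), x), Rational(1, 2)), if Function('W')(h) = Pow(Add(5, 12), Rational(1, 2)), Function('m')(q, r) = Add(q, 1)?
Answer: Mul(I, Pow(250385, Rational(1, 2))) ≈ Mul(500.38, I)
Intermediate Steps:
Function('m')(q, r) = Add(1, q)
Function('W')(h) = Pow(17, Rational(1, 2))
x = -250524 (x = Mul(-4, 62631) = -250524)
Pow(Add(Function('Q')(Function('W')(Function('m')(3, 5))), x), Rational(1, 2)) = Pow(Add(139, -250524), Rational(1, 2)) = Pow(-250385, Rational(1, 2)) = Mul(I, Pow(250385, Rational(1, 2)))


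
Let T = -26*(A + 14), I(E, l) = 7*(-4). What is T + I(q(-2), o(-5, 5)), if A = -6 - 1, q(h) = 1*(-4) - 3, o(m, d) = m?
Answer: -210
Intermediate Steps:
q(h) = -7 (q(h) = -4 - 3 = -7)
A = -7
I(E, l) = -28
T = -182 (T = -26*(-7 + 14) = -26*7 = -182)
T + I(q(-2), o(-5, 5)) = -182 - 28 = -210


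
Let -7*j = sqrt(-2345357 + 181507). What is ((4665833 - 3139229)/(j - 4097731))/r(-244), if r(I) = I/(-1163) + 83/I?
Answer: 2635855040639548784/922334777231797219 - 5054087153360*I*sqrt(86554)/10145682549549769409 ≈ 2.8578 - 0.00014656*I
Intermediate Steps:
j = -5*I*sqrt(86554)/7 (j = -sqrt(-2345357 + 181507)/7 = -5*I*sqrt(86554)/7 ≈ -210.14*I)
r(I) = 83/I - I/1163 (r(I) = I*(-1/1163) + 83/I = -I/1163 + 83/I = 83/I - I/1163)
((4665833 - 3139229)/(j - 4097731))/r(-244) = ((4665833 - 3139229)/(-5*I*sqrt(86554)/7 - 4097731))/(83/(-244) - 1/1163*(-244)) = (1526604/(-4097731 - 5*I*sqrt(86554)/7))/(83*(-1/244) + 244/1163) = (1526604/(-4097731 - 5*I*sqrt(86554)/7))/(-83/244 + 244/1163) = (1526604/(-4097731 - 5*I*sqrt(86554)/7))/(-36993/283772) = (1526604/(-4097731 - 5*I*sqrt(86554)/7))*(-283772/36993) = -144402490096/(12331*(-4097731 - 5*I*sqrt(86554)/7))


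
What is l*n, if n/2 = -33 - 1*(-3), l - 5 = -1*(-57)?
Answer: -3720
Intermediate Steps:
l = 62 (l = 5 - 1*(-57) = 5 + 57 = 62)
n = -60 (n = 2*(-33 - 1*(-3)) = 2*(-33 + 3) = 2*(-30) = -60)
l*n = 62*(-60) = -3720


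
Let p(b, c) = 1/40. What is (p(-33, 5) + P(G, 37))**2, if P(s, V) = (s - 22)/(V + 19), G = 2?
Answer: 8649/78400 ≈ 0.11032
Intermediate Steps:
P(s, V) = (-22 + s)/(19 + V)
p(b, c) = 1/40
(p(-33, 5) + P(G, 37))**2 = (1/40 + (-22 + 2)/(19 + 37))**2 = (1/40 - 20/56)**2 = (1/40 + (1/56)*(-20))**2 = (1/40 - 5/14)**2 = (-93/280)**2 = 8649/78400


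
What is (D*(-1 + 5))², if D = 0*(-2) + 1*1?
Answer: 16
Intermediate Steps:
D = 1 (D = 0 + 1 = 1)
(D*(-1 + 5))² = (1*(-1 + 5))² = (1*4)² = 4² = 16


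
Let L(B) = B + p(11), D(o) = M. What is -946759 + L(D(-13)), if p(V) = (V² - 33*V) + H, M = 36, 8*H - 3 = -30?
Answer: -7575747/8 ≈ -9.4697e+5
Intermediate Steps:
H = -27/8 (H = 3/8 + (⅛)*(-30) = 3/8 - 15/4 = -27/8 ≈ -3.3750)
p(V) = -27/8 + V² - 33*V (p(V) = (V² - 33*V) - 27/8 = -27/8 + V² - 33*V)
D(o) = 36
L(B) = -1963/8 + B (L(B) = B + (-27/8 + 11² - 33*11) = B + (-27/8 + 121 - 363) = B - 1963/8 = -1963/8 + B)
-946759 + L(D(-13)) = -946759 + (-1963/8 + 36) = -946759 - 1675/8 = -7575747/8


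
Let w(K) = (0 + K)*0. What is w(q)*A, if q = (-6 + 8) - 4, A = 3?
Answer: 0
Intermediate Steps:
q = -2 (q = 2 - 4 = -2)
w(K) = 0 (w(K) = K*0 = 0)
w(q)*A = 0*3 = 0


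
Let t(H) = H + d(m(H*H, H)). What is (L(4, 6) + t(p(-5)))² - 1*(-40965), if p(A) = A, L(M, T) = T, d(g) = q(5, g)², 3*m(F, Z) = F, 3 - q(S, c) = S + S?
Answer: 43465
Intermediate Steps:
q(S, c) = 3 - 2*S (q(S, c) = 3 - (S + S) = 3 - 2*S)
m(F, Z) = F/3
d(g) = 49 (d(g) = (3 - 2*5)² = (3 - 10)² = (-7)² = 49)
t(H) = 49 + H (t(H) = H + 49 = 49 + H)
(L(4, 6) + t(p(-5)))² - 1*(-40965) = (6 + (49 - 5))² - 1*(-40965) = (6 + 44)² + 40965 = 50² + 40965 = 2500 + 40965 = 43465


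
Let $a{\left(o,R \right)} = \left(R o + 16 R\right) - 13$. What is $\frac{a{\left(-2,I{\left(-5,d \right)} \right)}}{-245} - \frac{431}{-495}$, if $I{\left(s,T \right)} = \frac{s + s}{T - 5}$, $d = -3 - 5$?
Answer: $\frac{277418}{315315} \approx 0.87981$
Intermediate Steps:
$d = -8$
$I{\left(s,T \right)} = \frac{2 s}{-5 + T}$
$a{\left(o,R \right)} = -13 + 16 R + R o$ ($a{\left(o,R \right)} = \left(16 R + R o\right) - 13 = -13 + 16 R + R o$)
$\frac{a{\left(-2,I{\left(-5,d \right)} \right)}}{-245} - \frac{431}{-495} = \frac{-13 + 16 \cdot 2 \left(-5\right) \frac{1}{-5 - 8} + 2 \left(-5\right) \frac{1}{-5 - 8} \left(-2\right)}{-245} - \frac{431}{-495} = \left(-13 + 16 \cdot 2 \left(-5\right) \frac{1}{-13} + 2 \left(-5\right) \frac{1}{-13} \left(-2\right)\right) \left(- \frac{1}{245}\right) - - \frac{431}{495} = \left(-13 + 16 \cdot 2 \left(-5\right) \left(- \frac{1}{13}\right) + 2 \left(-5\right) \left(- \frac{1}{13}\right) \left(-2\right)\right) \left(- \frac{1}{245}\right) + \frac{431}{495} = \left(-13 + 16 \cdot \frac{10}{13} + \frac{10}{13} \left(-2\right)\right) \left(- \frac{1}{245}\right) + \frac{431}{495} = \left(-13 + \frac{160}{13} - \frac{20}{13}\right) \left(- \frac{1}{245}\right) + \frac{431}{495} = \left(- \frac{29}{13}\right) \left(- \frac{1}{245}\right) + \frac{431}{495} = \frac{29}{3185} + \frac{431}{495} = \frac{277418}{315315}$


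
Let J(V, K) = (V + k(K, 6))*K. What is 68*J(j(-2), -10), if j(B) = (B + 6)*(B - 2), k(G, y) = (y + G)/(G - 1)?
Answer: 116960/11 ≈ 10633.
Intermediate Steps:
k(G, y) = (G + y)/(-1 + G)
j(B) = (-2 + B)*(6 + B) (j(B) = (6 + B)*(-2 + B) = (-2 + B)*(6 + B))
J(V, K) = K*(V + (6 + K)/(-1 + K)) (J(V, K) = (V + (K + 6)/(-1 + K))*K = (V + (6 + K)/(-1 + K))*K = K*(V + (6 + K)/(-1 + K)))
68*J(j(-2), -10) = 68*(-10*(6 - 10 + (-12 + (-2)**2 + 4*(-2))*(-1 - 10))/(-1 - 10)) = 68*(-10*(6 - 10 + (-12 + 4 - 8)*(-11))/(-11)) = 68*(-10*(-1/11)*(6 - 10 - 16*(-11))) = 68*(-10*(-1/11)*(6 - 10 + 176)) = 68*(-10*(-1/11)*172) = 68*(1720/11) = 116960/11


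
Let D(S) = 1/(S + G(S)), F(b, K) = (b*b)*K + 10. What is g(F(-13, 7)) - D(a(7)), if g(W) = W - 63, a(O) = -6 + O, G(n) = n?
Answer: 2259/2 ≈ 1129.5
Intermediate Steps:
F(b, K) = 10 + K*b² (F(b, K) = b²*K + 10 = K*b² + 10 = 10 + K*b²)
D(S) = 1/(2*S) (D(S) = 1/(S + S) = 1/(2*S))
g(W) = -63 + W
g(F(-13, 7)) - D(a(7)) = (-63 + (10 + 7*(-13)²)) - 1/(2*(-6 + 7)) = (-63 + (10 + 7*169)) - 1/(2*1) = (-63 + (10 + 1183)) - 1/2 = (-63 + 1193) - 1*½ = 1130 - ½ = 2259/2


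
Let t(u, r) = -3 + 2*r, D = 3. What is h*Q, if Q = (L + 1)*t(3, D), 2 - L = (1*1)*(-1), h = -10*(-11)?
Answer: 1320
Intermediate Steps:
h = 110
L = 3 (L = 2 - 1*1*(-1) = 2 - (-1) = 2 - 1*(-1) = 2 + 1 = 3)
Q = 12 (Q = (3 + 1)*(-3 + 2*3) = 4*(-3 + 6) = 4*3 = 12)
h*Q = 110*12 = 1320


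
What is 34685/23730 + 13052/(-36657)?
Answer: 9159277/8284482 ≈ 1.1056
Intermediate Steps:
34685/23730 + 13052/(-36657) = 34685*(1/23730) + 13052*(-1/36657) = 991/678 - 13052/36657 = 9159277/8284482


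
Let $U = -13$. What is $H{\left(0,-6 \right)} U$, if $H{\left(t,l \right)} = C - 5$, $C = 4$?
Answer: $13$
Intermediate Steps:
$H{\left(t,l \right)} = -1$ ($H{\left(t,l \right)} = 4 - 5 = -1$)
$H{\left(0,-6 \right)} U = \left(-1\right) \left(-13\right) = 13$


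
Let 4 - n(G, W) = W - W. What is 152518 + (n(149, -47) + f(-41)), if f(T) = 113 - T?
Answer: 152676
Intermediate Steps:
n(G, W) = 4 (n(G, W) = 4 - (W - W) = 4 - 1*0 = 4 + 0 = 4)
152518 + (n(149, -47) + f(-41)) = 152518 + (4 + (113 - 1*(-41))) = 152518 + (4 + (113 + 41)) = 152518 + (4 + 154) = 152518 + 158 = 152676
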